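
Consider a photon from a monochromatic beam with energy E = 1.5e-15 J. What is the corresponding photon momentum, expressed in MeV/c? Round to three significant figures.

Use c = 2.99792458e8 m/s, 1 eV = 1.602176634e-19 J.
Since p = E/c for a photon, p = 5.003e-24 kg·m/s.
Converting to MeV/c: p = 0.009362 MeV/c ≈ 9.36e-3 MeV/c.

9.36e-3 MeV/c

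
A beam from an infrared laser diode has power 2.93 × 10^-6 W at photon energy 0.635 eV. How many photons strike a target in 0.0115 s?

Total energy: E_total = P·t = 2.93 × 10^-6 × 0.0115 = 3.369 × 10^-8 J.
Per-photon energy: E = 1.017 × 10^-19 J.
N = E_total / E_photon = 3.31 × 10^11.

3.31 × 10^11 photons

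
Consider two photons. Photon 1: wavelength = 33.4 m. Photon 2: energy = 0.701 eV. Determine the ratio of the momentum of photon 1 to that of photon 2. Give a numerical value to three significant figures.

5.30e-8

p_1 = 1.984e-35 kg·m/s (from wavelength = 33.4 m, via p = h/λ).
p_2 = 3.746e-28 kg·m/s (from energy = 0.701 eV, via p = E/c).
Ratio = 1.984e-35 / 3.746e-28 = 5.30e-8.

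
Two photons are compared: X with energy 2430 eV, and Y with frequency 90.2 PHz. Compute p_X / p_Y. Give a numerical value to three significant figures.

p_X = 1.299e-24 kg·m/s (from energy = 2430 eV, via p = E/c).
p_Y = 1.994e-25 kg·m/s (from frequency = 90.2 PHz, via p = hf/c).
Ratio = 1.299e-24 / 1.994e-25 = 6.51.

6.51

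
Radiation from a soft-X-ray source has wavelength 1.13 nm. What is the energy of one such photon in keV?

(h = 6.62607015·10^-34 J·s, c = 2.99792458·10^8 m/s, 1 eV = 1.602176634·10^-19 J.)
First convert: λ = 1.13 nm = 1.13·10^-9 m.
Since E = hc/λ for a photon, E = 1.758·10^-16 J.
Converting to keV: E = 1.097 keV ≈ 1.10 keV.

1.10 keV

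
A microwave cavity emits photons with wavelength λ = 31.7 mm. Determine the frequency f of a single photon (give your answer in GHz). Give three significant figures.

9.46 GHz

(c = 2.99792458 × 10^8 m/s.)
First convert: λ = 31.7 mm = 0.0317 m.
Apply f = c/λ: f = 9.457 × 10^9 Hz.
Converting to GHz: f = 9.457 GHz ≈ 9.46 GHz.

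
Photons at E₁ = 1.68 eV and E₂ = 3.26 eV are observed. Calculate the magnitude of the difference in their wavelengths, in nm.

Using λ = hc/E: λ₁ = 7.380 × 10^-7 m, λ₂ = 3.803 × 10^-7 m.
|Δλ| = |7.380 × 10^-7 − 3.803 × 10^-7| = 3.58 × 10^-7 m = 358 nm.

358 nm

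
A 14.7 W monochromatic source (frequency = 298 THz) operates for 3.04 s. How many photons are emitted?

Total energy: E_total = P·t = 14.7 × 3.04 = 44.69 J.
Per-photon energy: E = 1.975e-19 J.
N = E_total / E_photon = 2.26e20.

2.26e20 photons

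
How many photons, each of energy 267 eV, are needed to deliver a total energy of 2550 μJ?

5.96·10^13 photons

Per-photon energy: E = 4.278·10^-17 J (from energy = 267 eV).
N = E_total / E_photon = 0.00255 J / 4.278·10^-17 J = 5.96·10^13.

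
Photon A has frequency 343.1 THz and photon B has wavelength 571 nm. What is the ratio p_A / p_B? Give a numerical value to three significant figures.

0.653

p_A = 7.583e-28 kg·m/s (from frequency = 343.1 THz, via p = hf/c).
p_B = 1.160e-27 kg·m/s (from wavelength = 571 nm, via p = h/λ).
Ratio = 7.583e-28 / 1.160e-27 = 0.653.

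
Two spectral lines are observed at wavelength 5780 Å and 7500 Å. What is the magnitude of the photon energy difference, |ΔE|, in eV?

0.492 eV

Using E = hc/λ: E₁ = 3.437e-19 J, E₂ = 2.649e-19 J.
|ΔE| = |3.437e-19 − 2.649e-19| = 7.88e-20 J = 0.492 eV.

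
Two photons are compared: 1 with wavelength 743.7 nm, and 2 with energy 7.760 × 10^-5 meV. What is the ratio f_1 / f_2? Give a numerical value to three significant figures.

f_1 = 4.031 × 10^14 Hz (from wavelength = 743.7 nm, via f = c/λ).
f_2 = 1.876 × 10^7 Hz (from energy = 7.760 × 10^-5 meV, via f = E/h).
Ratio = 4.031 × 10^14 / 1.876 × 10^7 = 2.15 × 10^7.

2.15 × 10^7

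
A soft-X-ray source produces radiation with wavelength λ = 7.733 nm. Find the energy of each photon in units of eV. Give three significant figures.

160 eV

Use h = 6.62607015 × 10^-34 J·s, c = 2.99792458 × 10^8 m/s, 1 eV = 1.602176634 × 10^-19 J.
Convert to SI: λ = 7.733 nm = 7.733 × 10^-9 m.
For a photon E = hc/λ, so E = 2.569 × 10^-17 J.
Converting to eV: E = 160.3 eV ≈ 160 eV.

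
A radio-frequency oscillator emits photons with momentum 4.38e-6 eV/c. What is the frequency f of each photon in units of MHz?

1060 MHz

(h = 6.62607015e-34 J·s, c = 2.99792458e8 m/s, 1 eV = 1.602176634e-19 J.)
First convert: p = 4.38e-6 eV/c = 2.3408e-33 kg·m/s.
Apply f = pc/h: f = 1.059e9 Hz.
Converting to MHz: f = 1059 MHz ≈ 1060 MHz.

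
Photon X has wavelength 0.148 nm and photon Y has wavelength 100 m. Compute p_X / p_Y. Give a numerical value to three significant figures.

6.76·10^11

p_X = 4.477·10^-24 kg·m/s (from wavelength = 0.148 nm, via p = h/λ).
p_Y = 6.626·10^-36 kg·m/s (from wavelength = 100 m, via p = h/λ).
Ratio = 4.477·10^-24 / 6.626·10^-36 = 6.76·10^11.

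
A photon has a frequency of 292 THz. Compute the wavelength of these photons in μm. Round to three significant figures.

(c = 2.99792458 × 10^8 m/s.)
First convert: f = 292 THz = 2.92 × 10^14 Hz.
Apply λ = c/f: λ = 1.027 × 10^-6 m.
Converting to μm: λ = 1.027 μm ≈ 1.03 μm.

1.03 μm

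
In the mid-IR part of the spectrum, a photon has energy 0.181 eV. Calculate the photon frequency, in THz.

Use h = 6.62607015 × 10^-34 J·s, 1 eV = 1.602176634 × 10^-19 J.
First convert: E = 0.181 eV = 2.8999 × 10^-20 J.
Apply f = E/h: f = 4.377 × 10^13 Hz.
Converting to THz: f = 43.77 THz ≈ 43.8 THz.

43.8 THz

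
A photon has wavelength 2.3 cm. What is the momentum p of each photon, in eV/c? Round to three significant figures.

(h = 6.62607015 × 10^-34 J·s, c = 2.99792458 × 10^8 m/s, 1 eV = 1.602176634 × 10^-19 J.)
In SI units: λ = 2.3 cm = 0.023 m.
The photon relation is p = h/λ, giving p = 2.881 × 10^-32 kg·m/s.
Converting to eV/c: p = 5.391 × 10^-5 eV/c ≈ 5.39 × 10^-5 eV/c.

5.39 × 10^-5 eV/c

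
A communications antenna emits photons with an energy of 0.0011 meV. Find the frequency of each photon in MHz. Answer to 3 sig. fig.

266 MHz

In SI units: E = 0.0011 meV = 1.7624 × 10^-25 J.
Apply f = E/h: f = 2.660 × 10^8 Hz.
Converting to MHz: f = 266.0 MHz ≈ 266 MHz.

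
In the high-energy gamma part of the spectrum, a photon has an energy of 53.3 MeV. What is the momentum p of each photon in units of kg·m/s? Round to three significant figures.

2.85e-20 kg·m/s

Take c = 2.99792458e8 m/s, 1 eV = 1.602176634e-19 J.
Convert to SI: E = 53.3 MeV = 8.5396e-12 J.
For a photon p = E/c, so p = 2.849e-20 kg·m/s.
So p ≈ 2.85e-20 kg·m/s.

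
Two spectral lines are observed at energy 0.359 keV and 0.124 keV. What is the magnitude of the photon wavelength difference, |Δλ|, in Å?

65.5 Å

Using λ = hc/E: λ₁ = 3.454 × 10^-9 m, λ₂ = 9.999 × 10^-9 m.
|Δλ| = |3.454 × 10^-9 − 9.999 × 10^-9| = 6.55 × 10^-9 m = 65.5 Å.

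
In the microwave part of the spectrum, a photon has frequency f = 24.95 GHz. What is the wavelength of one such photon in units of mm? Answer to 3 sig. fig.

12.0 mm

First convert: f = 24.95 GHz = 2.495 × 10^10 Hz.
For a photon λ = c/f, so λ = 0.01202 m.
Converting to mm: λ = 12.02 mm ≈ 12.0 mm.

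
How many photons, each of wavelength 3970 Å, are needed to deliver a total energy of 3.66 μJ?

Per-photon energy: E = 5.004e-19 J (from wavelength = 3970 Å).
N = E_total / E_photon = 3.66e-6 J / 5.004e-19 J = 7.31e12.

7.31e12 photons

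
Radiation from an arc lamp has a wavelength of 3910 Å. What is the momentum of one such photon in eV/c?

In SI units: λ = 3910 Å = 3.91 × 10^-7 m.
For a photon p = h/λ, so p = 1.695 × 10^-27 kg·m/s.
Converting to eV/c: p = 3.171 eV/c ≈ 3.17 eV/c.

3.17 eV/c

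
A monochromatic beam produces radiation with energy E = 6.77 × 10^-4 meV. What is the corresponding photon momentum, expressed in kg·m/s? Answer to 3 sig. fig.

First convert: E = 6.77 × 10^-4 meV = 1.0847 × 10^-25 J.
Apply p = E/c: p = 3.618 × 10^-34 kg·m/s.
So p ≈ 3.62 × 10^-34 kg·m/s.

3.62 × 10^-34 kg·m/s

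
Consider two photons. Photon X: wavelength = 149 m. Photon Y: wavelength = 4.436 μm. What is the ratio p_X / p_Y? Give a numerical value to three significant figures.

p_X = 4.447 × 10^-36 kg·m/s (from wavelength = 149 m, via p = h/λ).
p_Y = 1.494 × 10^-28 kg·m/s (from wavelength = 4.436 μm, via p = h/λ).
Ratio = 4.447 × 10^-36 / 1.494 × 10^-28 = 2.98 × 10^-8.

2.98 × 10^-8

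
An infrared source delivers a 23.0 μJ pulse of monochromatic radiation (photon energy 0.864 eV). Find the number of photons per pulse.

1.66·10^14 photons

Per-photon energy: E = 1.384·10^-19 J (from energy = 0.864 eV).
N = E_total / E_photon = 2.30·10^-5 J / 1.384·10^-19 J = 1.66·10^14.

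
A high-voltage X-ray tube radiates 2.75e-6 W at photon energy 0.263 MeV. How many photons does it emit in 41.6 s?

2.71e9 photons

Total energy: E_total = P·t = 2.75e-6 × 41.6 = 1.144e-4 J.
Per-photon energy: E = 4.214e-14 J.
N = E_total / E_photon = 2.71e9.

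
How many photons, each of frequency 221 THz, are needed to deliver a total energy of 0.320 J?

Per-photon energy: E = 1.464·10^-19 J (from frequency = 221 THz).
N = E_total / E_photon = 0.320 J / 1.464·10^-19 J = 2.19·10^18.

2.19·10^18 photons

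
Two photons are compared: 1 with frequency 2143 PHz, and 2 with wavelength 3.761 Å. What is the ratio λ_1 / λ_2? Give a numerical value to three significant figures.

0.372

λ_1 = 1.399e-10 m (from frequency = 2143 PHz, via λ = c/f).
λ_2 = 3.761e-10 m (from wavelength = 3.761 Å, via λ given directly).
Ratio = 1.399e-10 / 3.761e-10 = 0.372.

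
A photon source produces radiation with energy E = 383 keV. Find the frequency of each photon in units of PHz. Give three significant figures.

Use h = 6.62607015·10^-34 J·s, 1 eV = 1.602176634·10^-19 J.
Convert to SI: E = 383 keV = 6.1363·10^-14 J.
Since f = E/h for a photon, f = 9.261·10^19 Hz.
Converting to PHz: f = 92610 PHz ≈ 9.26·10^4 PHz.

9.26·10^4 PHz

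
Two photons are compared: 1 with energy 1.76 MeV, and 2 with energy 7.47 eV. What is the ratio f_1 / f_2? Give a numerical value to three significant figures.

f_1 = 4.256e20 Hz (from energy = 1.76 MeV, via f = E/h).
f_2 = 1.806e15 Hz (from energy = 7.47 eV, via f = E/h).
Ratio = 4.256e20 / 1.806e15 = 2.36e5.

2.36e5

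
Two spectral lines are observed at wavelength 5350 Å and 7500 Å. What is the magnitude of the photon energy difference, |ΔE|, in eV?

0.664 eV

Using E = hc/λ: E₁ = 3.713 × 10^-19 J, E₂ = 2.649 × 10^-19 J.
|ΔE| = |3.713 × 10^-19 − 2.649 × 10^-19| = 1.06 × 10^-19 J = 0.664 eV.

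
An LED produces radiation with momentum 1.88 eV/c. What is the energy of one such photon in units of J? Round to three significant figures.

Take c = 2.99792458 × 10^8 m/s, 1 eV = 1.602176634 × 10^-19 J.
Convert to SI: p = 1.88 eV/c = 1.0047 × 10^-27 kg·m/s.
Apply E = pc: E = 3.012 × 10^-19 J.
So E ≈ 3.01 × 10^-19 J.

3.01 × 10^-19 J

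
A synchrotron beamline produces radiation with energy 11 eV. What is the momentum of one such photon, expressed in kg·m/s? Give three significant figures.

Take c = 2.99792458·10^8 m/s, 1 eV = 1.602176634·10^-19 J.
Convert to SI: E = 11 eV = 1.7624·10^-18 J.
Apply p = E/c: p = 5.879·10^-27 kg·m/s.
So p ≈ 5.88·10^-27 kg·m/s.

5.88·10^-27 kg·m/s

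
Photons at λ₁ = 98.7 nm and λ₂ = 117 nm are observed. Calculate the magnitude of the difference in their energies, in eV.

Using E = hc/λ: E₁ = 2.013e-18 J, E₂ = 1.698e-18 J.
|ΔE| = |2.013e-18 − 1.698e-18| = 3.15e-19 J = 1.96 eV.

1.96 eV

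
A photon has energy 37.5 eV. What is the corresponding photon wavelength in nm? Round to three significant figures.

First convert: E = 37.5 eV = 6.0082e-18 J.
Since λ = hc/E for a photon, λ = 3.306e-8 m.
Converting to nm: λ = 33.06 nm ≈ 33.1 nm.

33.1 nm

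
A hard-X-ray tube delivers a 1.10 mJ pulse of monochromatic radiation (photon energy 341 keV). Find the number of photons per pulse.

Per-photon energy: E = 5.463·10^-14 J (from energy = 341 keV).
N = E_total / E_photon = 0.00110 J / 5.463·10^-14 J = 2.01·10^10.

2.01·10^10 photons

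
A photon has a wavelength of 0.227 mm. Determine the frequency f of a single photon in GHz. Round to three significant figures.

1320 GHz

Use c = 2.99792458 × 10^8 m/s.
First convert: λ = 0.227 mm = 2.27 × 10^-4 m.
Apply f = c/λ: f = 1.321 × 10^12 Hz.
Converting to GHz: f = 1321 GHz ≈ 1320 GHz.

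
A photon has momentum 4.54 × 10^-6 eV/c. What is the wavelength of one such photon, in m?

0.273 m

Convert to SI: p = 4.54 × 10^-6 eV/c = 2.4263 × 10^-33 kg·m/s.
For a photon λ = h/p, so λ = 0.2731 m.
So λ ≈ 0.273 m.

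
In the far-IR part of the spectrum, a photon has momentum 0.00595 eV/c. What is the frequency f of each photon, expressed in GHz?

Convert to SI: p = 0.00595 eV/c = 3.1799e-30 kg·m/s.
The photon relation is f = pc/h, giving f = 1.439e12 Hz.
Converting to GHz: f = 1439 GHz ≈ 1440 GHz.

1440 GHz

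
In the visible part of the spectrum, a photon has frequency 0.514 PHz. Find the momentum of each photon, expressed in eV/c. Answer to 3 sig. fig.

2.13 eV/c

In SI units: f = 0.514 PHz = 5.14 × 10^14 Hz.
Since p = hf/c for a photon, p = 1.136 × 10^-27 kg·m/s.
Converting to eV/c: p = 2.126 eV/c ≈ 2.13 eV/c.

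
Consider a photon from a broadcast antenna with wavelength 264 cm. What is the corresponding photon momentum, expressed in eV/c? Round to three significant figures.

First convert: λ = 264 cm = 2.64 m.
Since p = h/λ for a photon, p = 2.510 × 10^-34 kg·m/s.
Converting to eV/c: p = 4.696 × 10^-7 eV/c ≈ 4.70 × 10^-7 eV/c.

4.70 × 10^-7 eV/c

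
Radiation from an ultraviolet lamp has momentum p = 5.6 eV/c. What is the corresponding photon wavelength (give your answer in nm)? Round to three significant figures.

221 nm

Take h = 6.62607015 × 10^-34 J·s, c = 2.99792458 × 10^8 m/s, 1 eV = 1.602176634 × 10^-19 J.
In SI units: p = 5.6 eV/c = 2.9928 × 10^-27 kg·m/s.
Apply λ = h/p: λ = 2.214 × 10^-7 m.
Converting to nm: λ = 221.4 nm ≈ 221 nm.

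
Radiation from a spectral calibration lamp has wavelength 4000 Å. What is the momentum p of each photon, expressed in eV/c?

Convert to SI: λ = 4000 Å = 4.00 × 10^-7 m.
Since p = h/λ for a photon, p = 1.657 × 10^-27 kg·m/s.
Converting to eV/c: p = 3.100 eV/c ≈ 3.10 eV/c.

3.10 eV/c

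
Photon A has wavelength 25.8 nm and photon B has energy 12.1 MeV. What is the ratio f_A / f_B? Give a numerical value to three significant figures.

f_A = 1.162e16 Hz (from wavelength = 25.8 nm, via f = c/λ).
f_B = 2.926e21 Hz (from energy = 12.1 MeV, via f = E/h).
Ratio = 1.162e16 / 2.926e21 = 3.97e-6.

3.97e-6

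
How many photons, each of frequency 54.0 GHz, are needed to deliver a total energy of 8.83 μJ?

Per-photon energy: E = 3.578e-23 J (from frequency = 54.0 GHz).
N = E_total / E_photon = 8.83e-6 J / 3.578e-23 J = 2.47e17.

2.47e17 photons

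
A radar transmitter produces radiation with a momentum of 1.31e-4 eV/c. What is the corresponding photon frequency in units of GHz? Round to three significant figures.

31.7 GHz

(h = 6.62607015e-34 J·s, c = 2.99792458e8 m/s, 1 eV = 1.602176634e-19 J.)
Convert to SI: p = 1.31e-4 eV/c = 7.0010e-32 kg·m/s.
Since f = pc/h for a photon, f = 3.168e10 Hz.
Converting to GHz: f = 31.68 GHz ≈ 31.7 GHz.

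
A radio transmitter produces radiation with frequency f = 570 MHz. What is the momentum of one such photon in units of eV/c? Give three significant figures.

Use h = 6.62607015 × 10^-34 J·s, c = 2.99792458 × 10^8 m/s, 1 eV = 1.602176634 × 10^-19 J.
In SI units: f = 570 MHz = 5.7 × 10^8 Hz.
Since p = hf/c for a photon, p = 1.260 × 10^-33 kg·m/s.
Converting to eV/c: p = 2.357 × 10^-6 eV/c ≈ 2.36 × 10^-6 eV/c.

2.36 × 10^-6 eV/c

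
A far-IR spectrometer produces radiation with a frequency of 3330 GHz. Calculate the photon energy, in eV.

0.0138 eV

Use h = 6.62607015 × 10^-34 J·s, 1 eV = 1.602176634 × 10^-19 J.
In SI units: f = 3330 GHz = 3.33 × 10^12 Hz.
The photon relation is E = hf, giving E = 2.206 × 10^-21 J.
Converting to eV: E = 0.01377 eV ≈ 0.0138 eV.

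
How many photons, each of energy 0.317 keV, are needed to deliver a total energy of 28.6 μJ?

5.63e11 photons

Per-photon energy: E = 5.079e-17 J (from energy = 0.317 keV).
N = E_total / E_photon = 2.86e-5 J / 5.079e-17 J = 5.63e11.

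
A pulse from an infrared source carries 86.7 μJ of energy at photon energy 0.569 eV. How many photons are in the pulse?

9.51 × 10^14 photons

Per-photon energy: E = 9.116 × 10^-20 J (from energy = 0.569 eV).
N = E_total / E_photon = 8.67 × 10^-5 J / 9.116 × 10^-20 J = 9.51 × 10^14.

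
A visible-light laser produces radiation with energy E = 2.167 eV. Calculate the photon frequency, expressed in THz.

Convert to SI: E = 2.167 eV = 3.4719e-19 J.
Apply f = E/h: f = 5.240e14 Hz.
Converting to THz: f = 524.0 THz ≈ 524 THz.

524 THz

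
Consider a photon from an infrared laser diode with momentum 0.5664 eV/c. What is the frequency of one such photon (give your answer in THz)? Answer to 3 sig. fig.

137 THz

Convert to SI: p = 0.5664 eV/c = 3.0270e-28 kg·m/s.
For a photon f = pc/h, so f = 1.370e14 Hz.
Converting to THz: f = 137.0 THz ≈ 137 THz.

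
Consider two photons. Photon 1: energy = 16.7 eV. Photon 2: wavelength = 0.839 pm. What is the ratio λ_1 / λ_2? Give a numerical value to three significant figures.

λ_1 = 7.424 × 10^-8 m (from energy = 16.7 eV, via λ = hc/E).
λ_2 = 8.390 × 10^-13 m (from wavelength = 0.839 pm, via λ given directly).
Ratio = 7.424 × 10^-8 / 8.390 × 10^-13 = 8.85 × 10^4.

8.85 × 10^4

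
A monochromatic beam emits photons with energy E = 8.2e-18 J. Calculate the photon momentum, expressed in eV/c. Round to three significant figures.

51.2 eV/c

Use c = 2.99792458e8 m/s, 1 eV = 1.602176634e-19 J.
For a photon p = E/c, so p = 2.735e-26 kg·m/s.
Converting to eV/c: p = 51.18 eV/c ≈ 51.2 eV/c.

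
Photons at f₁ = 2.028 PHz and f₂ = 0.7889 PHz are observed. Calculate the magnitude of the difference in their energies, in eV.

5.12 eV

Using E = hf: E₁ = 1.3438 × 10^-18 J, E₂ = 5.2273 × 10^-19 J.
|ΔE| = |1.3438 × 10^-18 − 5.2273 × 10^-19| = 8.21 × 10^-19 J = 5.12 eV.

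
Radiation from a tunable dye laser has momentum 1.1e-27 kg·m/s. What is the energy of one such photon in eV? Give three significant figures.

Since E = pc for a photon, E = 3.298e-19 J.
Converting to eV: E = 2.058 eV ≈ 2.06 eV.

2.06 eV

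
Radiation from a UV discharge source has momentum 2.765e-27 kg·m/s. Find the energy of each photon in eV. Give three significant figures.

(c = 2.99792458e8 m/s, 1 eV = 1.602176634e-19 J.)
Apply E = pc: E = 8.289e-19 J.
Converting to eV: E = 5.174 eV ≈ 5.17 eV.

5.17 eV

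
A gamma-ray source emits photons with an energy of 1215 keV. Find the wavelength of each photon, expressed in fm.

1020 fm

(h = 6.62607015e-34 J·s, c = 2.99792458e8 m/s, 1 eV = 1.602176634e-19 J.)
In SI units: E = 1215 keV = 1.9466e-13 J.
The photon relation is λ = hc/E, giving λ = 1.020e-12 m.
Converting to fm: λ = 1020 fm ≈ 1020 fm.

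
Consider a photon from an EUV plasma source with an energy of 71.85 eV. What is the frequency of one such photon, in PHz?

17.4 PHz

(h = 6.62607015e-34 J·s, 1 eV = 1.602176634e-19 J.)
Convert to SI: E = 71.85 eV = 1.1512e-17 J.
Since f = E/h for a photon, f = 1.737e16 Hz.
Converting to PHz: f = 17.37 PHz ≈ 17.4 PHz.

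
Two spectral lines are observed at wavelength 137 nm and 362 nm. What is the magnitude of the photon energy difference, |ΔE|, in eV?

Using E = hc/λ: E₁ = 1.450 × 10^-18 J, E₂ = 5.487 × 10^-19 J.
|ΔE| = |1.450 × 10^-18 − 5.487 × 10^-19| = 9.01 × 10^-19 J = 5.62 eV.

5.62 eV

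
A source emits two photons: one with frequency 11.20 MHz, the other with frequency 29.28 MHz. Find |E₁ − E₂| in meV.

7.48e-5 meV

Using E = hf: E₁ = 7.4212e-27 J, E₂ = 1.9401e-26 J.
|ΔE| = |7.4212e-27 − 1.9401e-26| = 1.20e-26 J = 7.48e-5 meV.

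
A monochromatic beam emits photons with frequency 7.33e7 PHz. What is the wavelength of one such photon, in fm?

4.09 fm

First convert: f = 7.33e7 PHz = 7.33e22 Hz.
Since λ = c/f for a photon, λ = 4.090e-15 m.
Converting to fm: λ = 4.090 fm ≈ 4.09 fm.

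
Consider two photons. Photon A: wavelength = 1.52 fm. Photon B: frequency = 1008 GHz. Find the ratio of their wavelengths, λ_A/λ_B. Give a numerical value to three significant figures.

5.11e-12

λ_A = 1.520e-15 m (from wavelength = 1.52 fm, via λ given directly).
λ_B = 2.974e-4 m (from frequency = 1008 GHz, via λ = c/f).
Ratio = 1.520e-15 / 2.974e-4 = 5.11e-12.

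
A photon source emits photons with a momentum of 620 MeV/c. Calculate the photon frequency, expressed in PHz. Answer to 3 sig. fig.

1.50 × 10^8 PHz

Take h = 6.62607015 × 10^-34 J·s, c = 2.99792458 × 10^8 m/s, 1 eV = 1.602176634 × 10^-19 J.
In SI units: p = 620 MeV/c = 3.3135 × 10^-19 kg·m/s.
Since f = pc/h for a photon, f = 1.499 × 10^23 Hz.
Converting to PHz: f = 1.499 × 10^8 PHz ≈ 1.50 × 10^8 PHz.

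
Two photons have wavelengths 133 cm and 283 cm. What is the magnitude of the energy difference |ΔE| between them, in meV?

4.94e-4 meV

Using E = hc/λ: E₁ = 1.494e-25 J, E₂ = 7.019e-26 J.
|ΔE| = |1.494e-25 − 7.019e-26| = 7.92e-26 J = 4.94e-4 meV.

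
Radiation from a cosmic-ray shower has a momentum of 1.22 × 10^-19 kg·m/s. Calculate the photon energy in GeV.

0.228 GeV

The photon relation is E = pc, giving E = 3.657 × 10^-11 J.
Converting to GeV: E = 0.2283 GeV ≈ 0.228 GeV.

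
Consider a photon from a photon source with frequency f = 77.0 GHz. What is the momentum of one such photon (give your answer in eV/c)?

3.18 × 10^-4 eV/c

In SI units: f = 77.0 GHz = 7.70 × 10^10 Hz.
The photon relation is p = hf/c, giving p = 1.702 × 10^-31 kg·m/s.
Converting to eV/c: p = 3.184 × 10^-4 eV/c ≈ 3.18 × 10^-4 eV/c.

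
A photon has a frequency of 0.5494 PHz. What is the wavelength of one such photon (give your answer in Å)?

5460 Å

Use c = 2.99792458e8 m/s.
Convert to SI: f = 0.5494 PHz = 5.494e14 Hz.
Apply λ = c/f: λ = 5.457e-7 m.
Converting to Å: λ = 5457 Å ≈ 5460 Å.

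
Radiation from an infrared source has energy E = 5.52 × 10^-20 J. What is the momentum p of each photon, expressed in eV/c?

Take c = 2.99792458 × 10^8 m/s, 1 eV = 1.602176634 × 10^-19 J.
For a photon p = E/c, so p = 1.841 × 10^-28 kg·m/s.
Converting to eV/c: p = 0.3445 eV/c ≈ 0.345 eV/c.

0.345 eV/c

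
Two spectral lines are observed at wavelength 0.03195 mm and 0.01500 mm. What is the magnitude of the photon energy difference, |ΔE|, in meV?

Using E = hc/λ: E₁ = 6.2174·10^-21 J, E₂ = 1.3243·10^-20 J.
|ΔE| = |6.2174·10^-21 − 1.3243·10^-20| = 7.03·10^-21 J = 43.9 meV.

43.9 meV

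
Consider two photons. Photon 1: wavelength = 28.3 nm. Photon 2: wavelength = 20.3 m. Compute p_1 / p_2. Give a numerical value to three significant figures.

p_1 = 2.341 × 10^-26 kg·m/s (from wavelength = 28.3 nm, via p = h/λ).
p_2 = 3.264 × 10^-35 kg·m/s (from wavelength = 20.3 m, via p = h/λ).
Ratio = 2.341 × 10^-26 / 3.264 × 10^-35 = 7.17 × 10^8.

7.17 × 10^8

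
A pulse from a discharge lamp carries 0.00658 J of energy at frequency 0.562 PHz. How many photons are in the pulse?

1.77·10^16 photons

Per-photon energy: E = 3.724·10^-19 J (from frequency = 0.562 PHz).
N = E_total / E_photon = 0.00658 J / 3.724·10^-19 J = 1.77·10^16.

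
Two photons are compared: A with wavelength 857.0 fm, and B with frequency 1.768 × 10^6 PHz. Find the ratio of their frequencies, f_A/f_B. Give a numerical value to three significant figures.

0.198

f_A = 3.498 × 10^20 Hz (from wavelength = 857.0 fm, via f = c/λ).
f_B = 1.768 × 10^21 Hz (from frequency = 1.768 × 10^6 PHz, via f given directly).
Ratio = 3.498 × 10^20 / 1.768 × 10^21 = 0.198.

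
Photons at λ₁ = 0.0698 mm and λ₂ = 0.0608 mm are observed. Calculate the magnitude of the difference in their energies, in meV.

2.63 meV

Using E = hc/λ: E₁ = 2.846e-21 J, E₂ = 3.267e-21 J.
|ΔE| = |2.846e-21 − 3.267e-21| = 4.21e-22 J = 2.63 meV.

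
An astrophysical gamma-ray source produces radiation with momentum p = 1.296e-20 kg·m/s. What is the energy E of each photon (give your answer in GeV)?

0.0243 GeV

Use c = 2.99792458e8 m/s, 1 eV = 1.602176634e-19 J.
For a photon E = pc, so E = 3.885e-12 J.
Converting to GeV: E = 0.02425 GeV ≈ 0.0243 GeV.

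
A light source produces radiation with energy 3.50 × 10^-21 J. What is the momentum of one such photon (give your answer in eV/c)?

(c = 2.99792458 × 10^8 m/s, 1 eV = 1.602176634 × 10^-19 J.)
For a photon p = E/c, so p = 1.167 × 10^-29 kg·m/s.
Converting to eV/c: p = 0.02185 eV/c ≈ 0.0218 eV/c.

0.0218 eV/c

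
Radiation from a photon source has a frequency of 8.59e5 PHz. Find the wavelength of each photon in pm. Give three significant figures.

0.349 pm

First convert: f = 8.59e5 PHz = 8.59e20 Hz.
Apply λ = c/f: λ = 3.490e-13 m.
Converting to pm: λ = 0.3490 pm ≈ 0.349 pm.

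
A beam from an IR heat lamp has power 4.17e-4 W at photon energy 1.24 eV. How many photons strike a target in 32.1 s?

6.74e16 photons

Total energy: E_total = P·t = 4.17e-4 × 32.1 = 0.01339 J.
Per-photon energy: E = 1.987e-19 J.
N = E_total / E_photon = 6.74e16.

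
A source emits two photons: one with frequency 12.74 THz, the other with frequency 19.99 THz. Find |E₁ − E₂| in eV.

Using E = hf: E₁ = 8.4416 × 10^-21 J, E₂ = 1.3246 × 10^-20 J.
|ΔE| = |8.4416 × 10^-21 − 1.3246 × 10^-20| = 4.80 × 10^-21 J = 0.0300 eV.

0.0300 eV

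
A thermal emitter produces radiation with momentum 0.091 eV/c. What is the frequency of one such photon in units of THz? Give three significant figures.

22.0 THz

(h = 6.62607015·10^-34 J·s, c = 2.99792458·10^8 m/s, 1 eV = 1.602176634·10^-19 J.)
In SI units: p = 0.091 eV/c = 4.8633·10^-29 kg·m/s.
For a photon f = pc/h, so f = 2.200·10^13 Hz.
Converting to THz: f = 22.00 THz ≈ 22.0 THz.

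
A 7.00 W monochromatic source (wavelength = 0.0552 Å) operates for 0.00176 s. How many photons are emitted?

3.42e11 photons

Total energy: E_total = P·t = 7.00 × 0.00176 = 0.01232 J.
Per-photon energy: E = 3.599e-14 J.
N = E_total / E_photon = 3.42e11.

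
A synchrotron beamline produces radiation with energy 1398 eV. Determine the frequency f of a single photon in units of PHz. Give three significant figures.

First convert: E = 1398 eV = 2.2398 × 10^-16 J.
Since f = E/h for a photon, f = 3.380 × 10^17 Hz.
Converting to PHz: f = 338.0 PHz ≈ 338 PHz.

338 PHz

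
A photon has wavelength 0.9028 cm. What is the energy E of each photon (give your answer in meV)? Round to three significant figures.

0.137 meV

In SI units: λ = 0.9028 cm = 0.009028 m.
Apply E = hc/λ: E = 2.200e-23 J.
Converting to meV: E = 0.1373 meV ≈ 0.137 meV.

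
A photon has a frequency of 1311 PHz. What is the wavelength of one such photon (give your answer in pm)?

229 pm

Convert to SI: f = 1311 PHz = 1.311 × 10^18 Hz.
Apply λ = c/f: λ = 2.287 × 10^-10 m.
Converting to pm: λ = 228.7 pm ≈ 229 pm.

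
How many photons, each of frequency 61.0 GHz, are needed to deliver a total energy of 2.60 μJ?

6.43 × 10^16 photons

Per-photon energy: E = 4.042 × 10^-23 J (from frequency = 61.0 GHz).
N = E_total / E_photon = 2.60 × 10^-6 J / 4.042 × 10^-23 J = 6.43 × 10^16.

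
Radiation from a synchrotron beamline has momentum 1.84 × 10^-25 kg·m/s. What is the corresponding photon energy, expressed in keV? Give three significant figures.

0.344 keV

Apply E = pc: E = 5.516 × 10^-17 J.
Converting to keV: E = 0.3443 keV ≈ 0.344 keV.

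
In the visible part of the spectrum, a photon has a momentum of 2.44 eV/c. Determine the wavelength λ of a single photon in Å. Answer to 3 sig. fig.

5080 Å

Take h = 6.62607015e-34 J·s, c = 2.99792458e8 m/s, 1 eV = 1.602176634e-19 J.
Convert to SI: p = 2.44 eV/c = 1.3040e-27 kg·m/s.
Apply λ = h/p: λ = 5.081e-7 m.
Converting to Å: λ = 5081 Å ≈ 5080 Å.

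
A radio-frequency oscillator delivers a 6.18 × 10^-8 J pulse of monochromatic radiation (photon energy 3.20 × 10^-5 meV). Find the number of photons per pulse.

1.21 × 10^19 photons

Per-photon energy: E = 5.127 × 10^-27 J (from energy = 3.20 × 10^-5 meV).
N = E_total / E_photon = 6.18 × 10^-8 J / 5.127 × 10^-27 J = 1.21 × 10^19.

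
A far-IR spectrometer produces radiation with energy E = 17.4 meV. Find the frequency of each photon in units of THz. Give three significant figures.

Use h = 6.62607015e-34 J·s, 1 eV = 1.602176634e-19 J.
Convert to SI: E = 17.4 meV = 2.7878e-21 J.
Apply f = E/h: f = 4.207e12 Hz.
Converting to THz: f = 4.207 THz ≈ 4.21 THz.

4.21 THz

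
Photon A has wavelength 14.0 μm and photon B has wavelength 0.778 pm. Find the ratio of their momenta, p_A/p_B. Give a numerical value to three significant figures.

5.56e-8

p_A = 4.733e-29 kg·m/s (from wavelength = 14.0 μm, via p = h/λ).
p_B = 8.517e-22 kg·m/s (from wavelength = 0.778 pm, via p = h/λ).
Ratio = 4.733e-29 / 8.517e-22 = 5.56e-8.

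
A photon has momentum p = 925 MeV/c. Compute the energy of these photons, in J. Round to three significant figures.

1.48e-10 J

(c = 2.99792458e8 m/s, 1 eV = 1.602176634e-19 J.)
In SI units: p = 925 MeV/c = 4.9435e-19 kg·m/s.
Apply E = pc: E = 1.482e-10 J.
So E ≈ 1.48e-10 J.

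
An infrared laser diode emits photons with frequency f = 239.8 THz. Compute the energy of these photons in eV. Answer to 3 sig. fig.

Convert to SI: f = 239.8 THz = 2.398e14 Hz.
The photon relation is E = hf, giving E = 1.589e-19 J.
Converting to eV: E = 0.9917 eV ≈ 0.992 eV.

0.992 eV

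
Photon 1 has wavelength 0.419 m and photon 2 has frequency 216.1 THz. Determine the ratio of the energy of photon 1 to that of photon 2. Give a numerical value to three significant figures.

3.31·10^-6

E_1 = 4.741·10^-25 J (from wavelength = 0.419 m, via E = hc/λ).
E_2 = 1.432·10^-19 J (from frequency = 216.1 THz, via E = hf).
Ratio = 4.741·10^-25 / 1.432·10^-19 = 3.31·10^-6.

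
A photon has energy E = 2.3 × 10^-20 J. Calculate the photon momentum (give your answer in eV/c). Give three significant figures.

0.144 eV/c

The photon relation is p = E/c, giving p = 7.672 × 10^-29 kg·m/s.
Converting to eV/c: p = 0.1436 eV/c ≈ 0.144 eV/c.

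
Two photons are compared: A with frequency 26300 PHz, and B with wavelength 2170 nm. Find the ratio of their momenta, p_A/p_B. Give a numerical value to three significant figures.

1.90 × 10^5

p_A = 5.813 × 10^-23 kg·m/s (from frequency = 26300 PHz, via p = hf/c).
p_B = 3.053 × 10^-28 kg·m/s (from wavelength = 2170 nm, via p = h/λ).
Ratio = 5.813 × 10^-23 / 3.053 × 10^-28 = 1.90 × 10^5.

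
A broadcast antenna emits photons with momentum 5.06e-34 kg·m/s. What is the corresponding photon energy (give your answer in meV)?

The photon relation is E = pc, giving E = 1.517e-25 J.
Converting to meV: E = 9.468e-4 meV ≈ 9.47e-4 meV.

9.47e-4 meV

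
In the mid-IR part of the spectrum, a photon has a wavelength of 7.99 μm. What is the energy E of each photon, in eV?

0.155 eV

In SI units: λ = 7.99 μm = 7.99e-6 m.
Since E = hc/λ for a photon, E = 2.486e-20 J.
Converting to eV: E = 0.1552 eV ≈ 0.155 eV.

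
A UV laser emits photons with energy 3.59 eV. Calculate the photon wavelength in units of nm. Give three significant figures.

Take h = 6.62607015 × 10^-34 J·s, c = 2.99792458 × 10^8 m/s, 1 eV = 1.602176634 × 10^-19 J.
Convert to SI: E = 3.59 eV = 5.7518 × 10^-19 J.
Apply λ = hc/E: λ = 3.454 × 10^-7 m.
Converting to nm: λ = 345.4 nm ≈ 345 nm.

345 nm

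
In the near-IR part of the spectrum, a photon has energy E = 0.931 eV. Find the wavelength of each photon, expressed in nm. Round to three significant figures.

Take h = 6.62607015·10^-34 J·s, c = 2.99792458·10^8 m/s, 1 eV = 1.602176634·10^-19 J.
Convert to SI: E = 0.931 eV = 1.4916·10^-19 J.
Apply λ = hc/E: λ = 1.332·10^-6 m.
Converting to nm: λ = 1332 nm ≈ 1330 nm.

1330 nm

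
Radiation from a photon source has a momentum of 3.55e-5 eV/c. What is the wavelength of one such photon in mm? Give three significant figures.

34.9 mm

In SI units: p = 3.55e-5 eV/c = 1.8972e-32 kg·m/s.
Apply λ = h/p: λ = 0.03493 m.
Converting to mm: λ = 34.93 mm ≈ 34.9 mm.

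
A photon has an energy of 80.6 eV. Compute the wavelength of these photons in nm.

15.4 nm

(h = 6.62607015 × 10^-34 J·s, c = 2.99792458 × 10^8 m/s, 1 eV = 1.602176634 × 10^-19 J.)
In SI units: E = 80.6 eV = 1.2914 × 10^-17 J.
The photon relation is λ = hc/E, giving λ = 1.538 × 10^-8 m.
Converting to nm: λ = 15.38 nm ≈ 15.4 nm.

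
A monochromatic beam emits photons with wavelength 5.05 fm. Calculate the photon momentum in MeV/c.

First convert: λ = 5.05 fm = 5.05 × 10^-15 m.
The photon relation is p = h/λ, giving p = 1.312 × 10^-19 kg·m/s.
Converting to MeV/c: p = 245.5 MeV/c ≈ 246 MeV/c.

246 MeV/c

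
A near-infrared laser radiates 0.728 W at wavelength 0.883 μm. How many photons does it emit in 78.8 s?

Total energy: E_total = P·t = 0.728 × 78.8 = 57.37 J.
Per-photon energy: E = 2.250e-19 J.
N = E_total / E_photon = 2.55e20.

2.55e20 photons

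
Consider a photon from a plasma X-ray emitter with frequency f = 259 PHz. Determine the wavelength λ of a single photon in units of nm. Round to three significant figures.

1.16 nm

Convert to SI: f = 259 PHz = 2.59e17 Hz.
Since λ = c/f for a photon, λ = 1.157e-9 m.
Converting to nm: λ = 1.157 nm ≈ 1.16 nm.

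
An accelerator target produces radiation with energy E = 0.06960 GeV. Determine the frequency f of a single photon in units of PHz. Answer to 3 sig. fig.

Use h = 6.62607015e-34 J·s, 1 eV = 1.602176634e-19 J.
In SI units: E = 0.06960 GeV = 1.1151e-11 J.
The photon relation is f = E/h, giving f = 1.683e22 Hz.
Converting to PHz: f = 1.683e7 PHz ≈ 1.68e7 PHz.

1.68e7 PHz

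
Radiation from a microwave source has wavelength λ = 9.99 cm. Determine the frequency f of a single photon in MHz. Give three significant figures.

3000 MHz

Use c = 2.99792458e8 m/s.
Convert to SI: λ = 9.99 cm = 0.0999 m.
The photon relation is f = c/λ, giving f = 3.001e9 Hz.
Converting to MHz: f = 3001 MHz ≈ 3000 MHz.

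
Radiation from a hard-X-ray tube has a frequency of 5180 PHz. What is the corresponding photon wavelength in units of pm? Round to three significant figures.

57.9 pm

In SI units: f = 5180 PHz = 5.18e18 Hz.
For a photon λ = c/f, so λ = 5.787e-11 m.
Converting to pm: λ = 57.87 pm ≈ 57.9 pm.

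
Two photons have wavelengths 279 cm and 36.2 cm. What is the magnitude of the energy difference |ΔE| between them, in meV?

Using E = hc/λ: E₁ = 7.120e-26 J, E₂ = 5.487e-25 J.
|ΔE| = |7.120e-26 − 5.487e-25| = 4.78e-25 J = 2.98e-3 meV.

2.98e-3 meV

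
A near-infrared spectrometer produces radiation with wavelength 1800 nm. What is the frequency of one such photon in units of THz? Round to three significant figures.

167 THz

Take c = 2.99792458e8 m/s.
In SI units: λ = 1800 nm = 1.8e-6 m.
Apply f = c/λ: f = 1.666e14 Hz.
Converting to THz: f = 166.6 THz ≈ 167 THz.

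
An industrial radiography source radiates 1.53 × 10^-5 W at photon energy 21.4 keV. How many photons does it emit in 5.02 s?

2.24 × 10^10 photons

Total energy: E_total = P·t = 1.53 × 10^-5 × 5.02 = 7.681 × 10^-5 J.
Per-photon energy: E = 3.429 × 10^-15 J.
N = E_total / E_photon = 2.24 × 10^10.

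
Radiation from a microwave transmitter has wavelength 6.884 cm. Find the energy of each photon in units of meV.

0.0180 meV

Convert to SI: λ = 6.884 cm = 0.06884 m.
Since E = hc/λ for a photon, E = 2.886e-24 J.
Converting to meV: E = 0.01801 meV ≈ 0.0180 meV.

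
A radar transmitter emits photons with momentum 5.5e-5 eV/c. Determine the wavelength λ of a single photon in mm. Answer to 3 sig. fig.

22.5 mm

First convert: p = 5.5e-5 eV/c = 2.9394e-32 kg·m/s.
Apply λ = h/p: λ = 0.02254 m.
Converting to mm: λ = 22.54 mm ≈ 22.5 mm.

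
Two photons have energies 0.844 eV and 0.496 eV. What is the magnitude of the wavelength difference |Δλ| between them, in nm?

1030 nm

Using λ = hc/E: λ₁ = 1.469e-6 m, λ₂ = 2.500e-6 m.
|Δλ| = |1.469e-6 − 2.500e-6| = 1.03e-6 m = 1030 nm.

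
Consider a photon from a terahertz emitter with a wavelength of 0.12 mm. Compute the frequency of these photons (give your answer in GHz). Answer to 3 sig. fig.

2500 GHz

Use c = 2.99792458e8 m/s.
In SI units: λ = 0.12 mm = 1.2e-4 m.
Since f = c/λ for a photon, f = 2.498e12 Hz.
Converting to GHz: f = 2498 GHz ≈ 2500 GHz.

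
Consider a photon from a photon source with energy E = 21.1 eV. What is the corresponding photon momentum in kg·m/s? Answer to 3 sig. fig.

1.13e-26 kg·m/s

In SI units: E = 21.1 eV = 3.3806e-18 J.
Apply p = E/c: p = 1.128e-26 kg·m/s.
So p ≈ 1.13e-26 kg·m/s.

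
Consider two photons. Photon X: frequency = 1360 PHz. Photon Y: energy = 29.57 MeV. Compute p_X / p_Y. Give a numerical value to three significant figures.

p_X = 3.006e-24 kg·m/s (from frequency = 1360 PHz, via p = hf/c).
p_Y = 1.580e-20 kg·m/s (from energy = 29.57 MeV, via p = E/c).
Ratio = 3.006e-24 / 1.580e-20 = 1.90e-4.

1.90e-4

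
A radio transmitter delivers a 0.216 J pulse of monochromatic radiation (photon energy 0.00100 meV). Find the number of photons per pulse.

Per-photon energy: E = 1.602·10^-25 J (from energy = 0.00100 meV).
N = E_total / E_photon = 0.216 J / 1.602·10^-25 J = 1.35·10^24.

1.35·10^24 photons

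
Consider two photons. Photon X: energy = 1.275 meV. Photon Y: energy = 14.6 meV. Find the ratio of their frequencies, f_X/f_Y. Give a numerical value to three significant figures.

f_X = 3.083·10^11 Hz (from energy = 1.275 meV, via f = E/h).
f_Y = 3.530·10^12 Hz (from energy = 14.6 meV, via f = E/h).
Ratio = 3.083·10^11 / 3.530·10^12 = 0.0873.

0.0873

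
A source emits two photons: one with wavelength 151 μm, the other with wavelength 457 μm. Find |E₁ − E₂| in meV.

Using E = hc/λ: E₁ = 1.316 × 10^-21 J, E₂ = 4.347 × 10^-22 J.
|ΔE| = |1.316 × 10^-21 − 4.347 × 10^-22| = 8.81 × 10^-22 J = 5.50 meV.

5.50 meV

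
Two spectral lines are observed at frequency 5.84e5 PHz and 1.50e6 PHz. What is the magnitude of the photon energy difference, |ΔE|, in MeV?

3.79 MeV

Using E = hf: E₁ = 3.870e-13 J, E₂ = 9.939e-13 J.
|ΔE| = |3.870e-13 − 9.939e-13| = 6.07e-13 J = 3.79 MeV.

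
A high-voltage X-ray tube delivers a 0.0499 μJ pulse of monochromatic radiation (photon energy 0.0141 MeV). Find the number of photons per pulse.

Per-photon energy: E = 2.259e-15 J (from energy = 0.0141 MeV).
N = E_total / E_photon = 4.99e-8 J / 2.259e-15 J = 2.21e7.

2.21e7 photons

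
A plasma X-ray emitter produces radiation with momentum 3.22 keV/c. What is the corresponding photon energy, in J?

First convert: p = 3.22 keV/c = 1.7209·10^-24 kg·m/s.
The photon relation is E = pc, giving E = 5.159·10^-16 J.
So E ≈ 5.16·10^-16 J.

5.16·10^-16 J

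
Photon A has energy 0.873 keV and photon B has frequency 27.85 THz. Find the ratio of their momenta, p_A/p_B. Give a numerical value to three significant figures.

p_A = 4.666 × 10^-25 kg·m/s (from energy = 0.873 keV, via p = E/c).
p_B = 6.155 × 10^-29 kg·m/s (from frequency = 27.85 THz, via p = hf/c).
Ratio = 4.666 × 10^-25 / 6.155 × 10^-29 = 7580.

7580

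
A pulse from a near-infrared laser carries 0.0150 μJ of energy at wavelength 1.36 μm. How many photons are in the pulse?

Per-photon energy: E = 1.461e-19 J (from wavelength = 1.36 μm).
N = E_total / E_photon = 1.50e-8 J / 1.461e-19 J = 1.03e11.

1.03e11 photons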